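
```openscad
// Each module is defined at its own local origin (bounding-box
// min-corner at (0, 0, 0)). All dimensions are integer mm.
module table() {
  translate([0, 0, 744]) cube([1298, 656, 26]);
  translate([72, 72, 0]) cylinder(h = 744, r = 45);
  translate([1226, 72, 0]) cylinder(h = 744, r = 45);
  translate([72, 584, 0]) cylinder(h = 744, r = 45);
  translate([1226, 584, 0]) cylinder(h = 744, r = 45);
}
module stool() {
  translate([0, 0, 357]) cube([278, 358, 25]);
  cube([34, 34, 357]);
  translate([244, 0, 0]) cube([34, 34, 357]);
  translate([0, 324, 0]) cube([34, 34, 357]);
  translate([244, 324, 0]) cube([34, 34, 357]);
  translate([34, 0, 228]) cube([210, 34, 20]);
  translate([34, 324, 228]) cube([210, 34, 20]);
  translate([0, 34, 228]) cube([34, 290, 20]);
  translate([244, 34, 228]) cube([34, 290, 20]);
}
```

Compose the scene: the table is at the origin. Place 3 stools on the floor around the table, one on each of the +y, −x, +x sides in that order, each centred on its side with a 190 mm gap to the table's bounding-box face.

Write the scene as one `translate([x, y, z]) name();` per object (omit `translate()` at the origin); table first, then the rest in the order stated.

table();
translate([510, 846, 0]) stool();
translate([-468, 149, 0]) stool();
translate([1488, 149, 0]) stool();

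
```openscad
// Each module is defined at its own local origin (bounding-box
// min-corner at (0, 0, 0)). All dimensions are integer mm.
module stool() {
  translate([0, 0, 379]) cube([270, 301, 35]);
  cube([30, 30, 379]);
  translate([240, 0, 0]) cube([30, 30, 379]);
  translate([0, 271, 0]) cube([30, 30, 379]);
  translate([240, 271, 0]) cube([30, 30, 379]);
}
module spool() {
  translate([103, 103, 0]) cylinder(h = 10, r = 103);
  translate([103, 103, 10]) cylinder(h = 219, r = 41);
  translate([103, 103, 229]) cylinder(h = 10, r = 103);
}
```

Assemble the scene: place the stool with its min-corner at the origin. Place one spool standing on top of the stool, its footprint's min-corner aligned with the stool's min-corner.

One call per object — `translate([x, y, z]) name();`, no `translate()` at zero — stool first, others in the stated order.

stool();
translate([0, 0, 414]) spool();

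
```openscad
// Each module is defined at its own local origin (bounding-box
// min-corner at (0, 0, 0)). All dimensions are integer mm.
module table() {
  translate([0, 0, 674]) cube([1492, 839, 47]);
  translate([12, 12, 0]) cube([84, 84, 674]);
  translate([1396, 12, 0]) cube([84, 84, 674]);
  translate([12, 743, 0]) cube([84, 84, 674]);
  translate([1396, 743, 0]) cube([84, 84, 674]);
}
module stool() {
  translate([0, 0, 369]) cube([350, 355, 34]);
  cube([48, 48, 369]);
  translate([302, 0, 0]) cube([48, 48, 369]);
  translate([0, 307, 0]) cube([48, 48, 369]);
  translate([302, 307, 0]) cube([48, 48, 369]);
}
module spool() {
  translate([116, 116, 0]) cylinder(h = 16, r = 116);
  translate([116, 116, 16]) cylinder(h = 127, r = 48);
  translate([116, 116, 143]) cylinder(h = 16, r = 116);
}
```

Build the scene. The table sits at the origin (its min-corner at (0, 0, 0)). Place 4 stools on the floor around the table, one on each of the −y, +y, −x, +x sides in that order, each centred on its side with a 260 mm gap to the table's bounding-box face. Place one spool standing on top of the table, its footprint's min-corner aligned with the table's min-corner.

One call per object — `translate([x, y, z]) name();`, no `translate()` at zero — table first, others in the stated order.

table();
translate([571, -615, 0]) stool();
translate([571, 1099, 0]) stool();
translate([-610, 242, 0]) stool();
translate([1752, 242, 0]) stool();
translate([0, 0, 721]) spool();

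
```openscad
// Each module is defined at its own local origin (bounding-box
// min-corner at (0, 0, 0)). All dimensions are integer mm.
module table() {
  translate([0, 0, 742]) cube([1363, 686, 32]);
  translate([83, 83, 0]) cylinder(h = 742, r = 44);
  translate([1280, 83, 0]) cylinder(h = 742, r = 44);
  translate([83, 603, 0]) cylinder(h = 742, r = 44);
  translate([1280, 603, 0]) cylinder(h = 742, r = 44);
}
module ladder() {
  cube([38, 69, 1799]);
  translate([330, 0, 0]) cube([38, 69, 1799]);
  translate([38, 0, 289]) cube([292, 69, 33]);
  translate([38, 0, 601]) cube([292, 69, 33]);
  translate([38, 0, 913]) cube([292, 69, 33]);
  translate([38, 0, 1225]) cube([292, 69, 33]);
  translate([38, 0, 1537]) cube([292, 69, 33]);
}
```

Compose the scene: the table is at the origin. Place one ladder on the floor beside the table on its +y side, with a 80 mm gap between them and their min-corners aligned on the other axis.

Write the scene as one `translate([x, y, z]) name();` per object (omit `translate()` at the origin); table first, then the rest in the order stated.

table();
translate([0, 766, 0]) ladder();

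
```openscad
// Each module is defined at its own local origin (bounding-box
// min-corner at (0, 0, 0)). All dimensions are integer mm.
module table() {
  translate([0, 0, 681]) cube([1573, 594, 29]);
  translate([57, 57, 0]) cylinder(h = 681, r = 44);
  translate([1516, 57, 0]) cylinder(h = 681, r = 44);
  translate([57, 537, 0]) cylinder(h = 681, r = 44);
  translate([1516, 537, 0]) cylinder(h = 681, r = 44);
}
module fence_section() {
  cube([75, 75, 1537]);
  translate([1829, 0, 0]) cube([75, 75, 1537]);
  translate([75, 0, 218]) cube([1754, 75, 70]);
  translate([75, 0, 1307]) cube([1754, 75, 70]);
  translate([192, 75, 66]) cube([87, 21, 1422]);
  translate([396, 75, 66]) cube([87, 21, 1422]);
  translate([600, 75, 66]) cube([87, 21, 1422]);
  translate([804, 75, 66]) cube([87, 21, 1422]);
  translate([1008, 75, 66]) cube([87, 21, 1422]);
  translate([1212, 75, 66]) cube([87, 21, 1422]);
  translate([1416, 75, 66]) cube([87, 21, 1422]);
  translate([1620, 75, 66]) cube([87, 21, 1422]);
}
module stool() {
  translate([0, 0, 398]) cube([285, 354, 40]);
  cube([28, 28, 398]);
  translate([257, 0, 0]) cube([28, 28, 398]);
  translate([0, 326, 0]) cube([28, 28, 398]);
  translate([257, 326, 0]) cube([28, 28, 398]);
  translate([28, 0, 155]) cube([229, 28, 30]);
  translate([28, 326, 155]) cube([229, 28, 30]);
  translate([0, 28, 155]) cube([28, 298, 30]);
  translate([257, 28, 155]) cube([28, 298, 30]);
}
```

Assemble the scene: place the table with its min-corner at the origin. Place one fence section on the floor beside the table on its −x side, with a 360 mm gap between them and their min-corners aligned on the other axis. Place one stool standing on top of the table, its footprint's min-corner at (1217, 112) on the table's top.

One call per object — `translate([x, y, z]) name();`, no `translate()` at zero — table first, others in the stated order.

table();
translate([-2264, 0, 0]) fence_section();
translate([1217, 112, 710]) stool();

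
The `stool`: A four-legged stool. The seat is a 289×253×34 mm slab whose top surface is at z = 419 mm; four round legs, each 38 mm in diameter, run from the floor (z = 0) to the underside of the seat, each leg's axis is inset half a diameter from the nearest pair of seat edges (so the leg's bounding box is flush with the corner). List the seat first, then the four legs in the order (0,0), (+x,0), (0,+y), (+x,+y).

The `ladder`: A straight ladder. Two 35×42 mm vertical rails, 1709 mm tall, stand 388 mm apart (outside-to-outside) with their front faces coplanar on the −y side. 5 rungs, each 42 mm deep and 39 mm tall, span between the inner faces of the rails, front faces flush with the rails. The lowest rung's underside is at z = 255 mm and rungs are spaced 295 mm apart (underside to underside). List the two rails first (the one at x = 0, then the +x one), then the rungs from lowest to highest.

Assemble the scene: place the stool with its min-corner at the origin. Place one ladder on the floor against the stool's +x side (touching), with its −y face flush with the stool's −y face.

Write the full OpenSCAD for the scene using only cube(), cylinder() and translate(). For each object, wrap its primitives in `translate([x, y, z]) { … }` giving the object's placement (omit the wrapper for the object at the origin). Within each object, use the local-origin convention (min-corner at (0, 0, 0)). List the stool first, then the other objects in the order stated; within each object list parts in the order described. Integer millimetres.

translate([0, 0, 385]) cube([289, 253, 34]);
translate([19, 19, 0]) cylinder(h = 385, r = 19);
translate([270, 19, 0]) cylinder(h = 385, r = 19);
translate([19, 234, 0]) cylinder(h = 385, r = 19);
translate([270, 234, 0]) cylinder(h = 385, r = 19);
translate([289, 0, 0]) {
  cube([35, 42, 1709]);
  translate([353, 0, 0]) cube([35, 42, 1709]);
  translate([35, 0, 255]) cube([318, 42, 39]);
  translate([35, 0, 550]) cube([318, 42, 39]);
  translate([35, 0, 845]) cube([318, 42, 39]);
  translate([35, 0, 1140]) cube([318, 42, 39]);
  translate([35, 0, 1435]) cube([318, 42, 39]);
}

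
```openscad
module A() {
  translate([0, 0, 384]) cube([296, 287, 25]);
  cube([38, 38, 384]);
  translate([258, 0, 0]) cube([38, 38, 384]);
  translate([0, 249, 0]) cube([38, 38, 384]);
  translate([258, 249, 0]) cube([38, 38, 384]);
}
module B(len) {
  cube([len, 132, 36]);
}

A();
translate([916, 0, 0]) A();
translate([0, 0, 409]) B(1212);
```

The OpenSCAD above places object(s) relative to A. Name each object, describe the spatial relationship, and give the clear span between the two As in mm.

Second stool starts at x = 916; first ends at x = 296; clear span = 916 − 296 = 620 mm.

A is a stool. B is a beam. A beam spans the tops of two stools. The clear span between the two stools is 620 mm.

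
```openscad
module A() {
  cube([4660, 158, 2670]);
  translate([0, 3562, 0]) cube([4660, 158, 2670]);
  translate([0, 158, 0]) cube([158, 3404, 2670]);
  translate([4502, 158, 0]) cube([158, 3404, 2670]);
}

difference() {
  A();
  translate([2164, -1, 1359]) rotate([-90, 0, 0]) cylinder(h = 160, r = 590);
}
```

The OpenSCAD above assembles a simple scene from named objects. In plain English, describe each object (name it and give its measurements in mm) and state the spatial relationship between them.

A is a box-shaped house frame (walls only): outside footprint 4660×3720 mm, wall height 2670 mm, wall thickness 158 mm. The two y-facing walls run the full x-width; the two x-facing walls fit between the inner faces of the y-facing walls.

The house frame has a circular hole of radius 590 mm through its front wall, centred at (x = 2164, z = 1359).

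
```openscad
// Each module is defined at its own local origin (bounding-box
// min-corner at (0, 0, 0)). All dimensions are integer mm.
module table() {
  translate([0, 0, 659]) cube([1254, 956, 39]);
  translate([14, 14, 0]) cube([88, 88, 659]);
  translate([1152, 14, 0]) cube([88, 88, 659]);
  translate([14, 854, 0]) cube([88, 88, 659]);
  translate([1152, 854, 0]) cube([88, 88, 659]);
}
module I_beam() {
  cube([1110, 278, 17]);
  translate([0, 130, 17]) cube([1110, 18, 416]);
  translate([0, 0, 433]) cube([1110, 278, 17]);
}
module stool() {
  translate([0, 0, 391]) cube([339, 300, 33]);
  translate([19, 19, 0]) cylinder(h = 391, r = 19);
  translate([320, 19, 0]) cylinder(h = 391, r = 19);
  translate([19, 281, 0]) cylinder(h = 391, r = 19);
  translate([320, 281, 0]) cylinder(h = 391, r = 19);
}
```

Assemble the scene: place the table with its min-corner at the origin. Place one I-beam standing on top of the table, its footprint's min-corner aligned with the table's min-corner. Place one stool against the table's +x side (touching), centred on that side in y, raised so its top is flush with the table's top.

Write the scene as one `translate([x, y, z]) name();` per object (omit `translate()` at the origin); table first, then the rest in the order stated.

table();
translate([0, 0, 698]) I_beam();
translate([1254, 328, 274]) stool();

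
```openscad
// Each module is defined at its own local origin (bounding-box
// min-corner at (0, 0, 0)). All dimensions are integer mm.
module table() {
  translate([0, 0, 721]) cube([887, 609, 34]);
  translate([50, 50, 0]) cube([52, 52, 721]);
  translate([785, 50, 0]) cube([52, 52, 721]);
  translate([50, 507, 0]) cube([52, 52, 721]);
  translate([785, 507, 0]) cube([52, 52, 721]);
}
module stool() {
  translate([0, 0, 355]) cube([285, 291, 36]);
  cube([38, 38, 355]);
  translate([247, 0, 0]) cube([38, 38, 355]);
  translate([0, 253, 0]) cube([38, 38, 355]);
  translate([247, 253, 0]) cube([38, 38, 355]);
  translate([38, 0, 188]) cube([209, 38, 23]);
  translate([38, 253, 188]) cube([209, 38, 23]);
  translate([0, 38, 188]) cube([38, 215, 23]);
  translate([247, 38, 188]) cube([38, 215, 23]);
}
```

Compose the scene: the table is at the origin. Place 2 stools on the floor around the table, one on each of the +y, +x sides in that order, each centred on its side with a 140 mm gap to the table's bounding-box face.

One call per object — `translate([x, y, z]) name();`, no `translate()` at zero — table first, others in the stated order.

table();
translate([301, 749, 0]) stool();
translate([1027, 159, 0]) stool();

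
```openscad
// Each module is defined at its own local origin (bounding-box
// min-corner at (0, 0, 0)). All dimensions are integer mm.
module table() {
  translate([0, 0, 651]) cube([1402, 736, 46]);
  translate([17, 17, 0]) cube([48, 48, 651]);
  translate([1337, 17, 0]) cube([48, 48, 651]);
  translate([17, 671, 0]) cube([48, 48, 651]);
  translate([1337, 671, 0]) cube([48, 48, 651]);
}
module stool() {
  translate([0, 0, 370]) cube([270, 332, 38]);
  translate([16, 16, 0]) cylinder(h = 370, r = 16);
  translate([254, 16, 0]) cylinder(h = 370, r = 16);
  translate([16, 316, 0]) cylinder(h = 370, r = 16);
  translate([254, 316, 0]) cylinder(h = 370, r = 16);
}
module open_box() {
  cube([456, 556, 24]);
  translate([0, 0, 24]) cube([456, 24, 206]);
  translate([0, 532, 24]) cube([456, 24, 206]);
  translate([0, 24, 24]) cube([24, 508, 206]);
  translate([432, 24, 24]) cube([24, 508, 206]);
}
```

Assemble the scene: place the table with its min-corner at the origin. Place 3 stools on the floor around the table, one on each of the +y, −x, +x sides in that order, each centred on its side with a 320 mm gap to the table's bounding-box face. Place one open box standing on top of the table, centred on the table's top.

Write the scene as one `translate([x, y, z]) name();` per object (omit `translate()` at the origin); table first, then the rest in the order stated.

table();
translate([566, 1056, 0]) stool();
translate([-590, 202, 0]) stool();
translate([1722, 202, 0]) stool();
translate([473, 90, 697]) open_box();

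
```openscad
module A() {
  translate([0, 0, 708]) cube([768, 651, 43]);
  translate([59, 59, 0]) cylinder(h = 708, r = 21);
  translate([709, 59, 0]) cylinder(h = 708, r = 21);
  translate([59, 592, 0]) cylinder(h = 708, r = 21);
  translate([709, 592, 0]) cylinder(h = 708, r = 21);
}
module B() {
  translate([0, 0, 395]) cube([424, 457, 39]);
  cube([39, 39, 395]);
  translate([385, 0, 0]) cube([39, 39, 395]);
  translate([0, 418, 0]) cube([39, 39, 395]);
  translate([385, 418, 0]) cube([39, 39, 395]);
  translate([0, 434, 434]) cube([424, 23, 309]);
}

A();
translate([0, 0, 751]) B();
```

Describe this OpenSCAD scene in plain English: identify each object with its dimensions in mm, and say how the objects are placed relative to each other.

A is a table: top 768 mm (x) × 651 mm (y), 43 mm thick, upper face at z = 751 mm, on four round legs of 42 mm diameter, each leg's bounding box inset 38 mm from the nearest pair of top edges, running from z = 0 to the bottom of the top.

B is a chair. The seat is a 424×457×39 mm slab with its top at z = 434 mm, on four 39×39 mm corner legs (flush with the seat edges, standing on z = 0). A flat backrest 23 mm thick, 309 mm tall, spans the full seat width and rises from the seat top along its +y edge, rear face flush with the rear of the seat.

The chair is on top of the table.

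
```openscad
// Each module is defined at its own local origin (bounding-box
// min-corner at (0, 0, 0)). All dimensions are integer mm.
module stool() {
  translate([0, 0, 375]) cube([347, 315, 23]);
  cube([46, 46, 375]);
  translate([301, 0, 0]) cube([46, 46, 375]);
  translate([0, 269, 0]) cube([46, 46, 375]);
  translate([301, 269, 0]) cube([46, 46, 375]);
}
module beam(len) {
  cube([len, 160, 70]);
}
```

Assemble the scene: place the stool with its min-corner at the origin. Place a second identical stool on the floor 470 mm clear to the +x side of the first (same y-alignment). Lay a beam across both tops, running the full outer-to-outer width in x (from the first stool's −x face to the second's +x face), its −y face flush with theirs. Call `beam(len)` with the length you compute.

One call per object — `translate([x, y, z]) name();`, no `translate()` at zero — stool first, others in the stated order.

stool();
translate([817, 0, 0]) stool();
translate([0, 0, 398]) beam(1164);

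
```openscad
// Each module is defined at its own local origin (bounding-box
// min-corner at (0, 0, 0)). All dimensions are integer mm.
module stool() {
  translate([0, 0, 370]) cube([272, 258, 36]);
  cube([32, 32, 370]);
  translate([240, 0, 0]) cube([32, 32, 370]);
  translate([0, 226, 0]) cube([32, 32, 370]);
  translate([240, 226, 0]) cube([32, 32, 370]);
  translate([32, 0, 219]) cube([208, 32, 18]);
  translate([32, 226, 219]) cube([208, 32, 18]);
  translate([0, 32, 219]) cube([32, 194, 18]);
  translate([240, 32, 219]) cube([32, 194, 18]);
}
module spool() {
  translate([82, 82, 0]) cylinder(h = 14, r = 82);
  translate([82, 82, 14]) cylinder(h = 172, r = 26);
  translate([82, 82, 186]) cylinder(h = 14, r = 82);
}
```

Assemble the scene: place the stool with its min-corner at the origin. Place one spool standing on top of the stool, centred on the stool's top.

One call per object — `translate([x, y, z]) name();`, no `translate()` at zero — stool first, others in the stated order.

stool();
translate([54, 47, 406]) spool();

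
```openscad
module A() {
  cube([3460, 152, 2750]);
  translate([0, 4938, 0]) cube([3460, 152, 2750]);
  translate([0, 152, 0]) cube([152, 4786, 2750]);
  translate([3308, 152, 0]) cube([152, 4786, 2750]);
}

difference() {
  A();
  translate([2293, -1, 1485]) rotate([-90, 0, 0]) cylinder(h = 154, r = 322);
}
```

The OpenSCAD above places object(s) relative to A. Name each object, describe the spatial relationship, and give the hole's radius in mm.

A is a house frame. The house frame has a circular hole through its front wall. The hole's radius is 322 mm.

The subtracted cylinder has r = 322 mm.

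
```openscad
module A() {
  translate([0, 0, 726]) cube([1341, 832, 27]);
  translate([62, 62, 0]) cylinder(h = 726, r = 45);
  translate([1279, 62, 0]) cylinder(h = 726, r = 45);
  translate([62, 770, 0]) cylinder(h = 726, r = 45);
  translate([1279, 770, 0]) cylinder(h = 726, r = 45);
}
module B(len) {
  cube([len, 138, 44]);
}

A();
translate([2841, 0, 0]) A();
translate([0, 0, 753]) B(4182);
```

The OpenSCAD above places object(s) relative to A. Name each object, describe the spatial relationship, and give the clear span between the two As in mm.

Second table starts at x = 2841; first ends at x = 1341; clear span = 2841 − 1341 = 1500 mm.

A is a table. B is a beam. A beam spans the tops of two tables. The clear span between the two tables is 1500 mm.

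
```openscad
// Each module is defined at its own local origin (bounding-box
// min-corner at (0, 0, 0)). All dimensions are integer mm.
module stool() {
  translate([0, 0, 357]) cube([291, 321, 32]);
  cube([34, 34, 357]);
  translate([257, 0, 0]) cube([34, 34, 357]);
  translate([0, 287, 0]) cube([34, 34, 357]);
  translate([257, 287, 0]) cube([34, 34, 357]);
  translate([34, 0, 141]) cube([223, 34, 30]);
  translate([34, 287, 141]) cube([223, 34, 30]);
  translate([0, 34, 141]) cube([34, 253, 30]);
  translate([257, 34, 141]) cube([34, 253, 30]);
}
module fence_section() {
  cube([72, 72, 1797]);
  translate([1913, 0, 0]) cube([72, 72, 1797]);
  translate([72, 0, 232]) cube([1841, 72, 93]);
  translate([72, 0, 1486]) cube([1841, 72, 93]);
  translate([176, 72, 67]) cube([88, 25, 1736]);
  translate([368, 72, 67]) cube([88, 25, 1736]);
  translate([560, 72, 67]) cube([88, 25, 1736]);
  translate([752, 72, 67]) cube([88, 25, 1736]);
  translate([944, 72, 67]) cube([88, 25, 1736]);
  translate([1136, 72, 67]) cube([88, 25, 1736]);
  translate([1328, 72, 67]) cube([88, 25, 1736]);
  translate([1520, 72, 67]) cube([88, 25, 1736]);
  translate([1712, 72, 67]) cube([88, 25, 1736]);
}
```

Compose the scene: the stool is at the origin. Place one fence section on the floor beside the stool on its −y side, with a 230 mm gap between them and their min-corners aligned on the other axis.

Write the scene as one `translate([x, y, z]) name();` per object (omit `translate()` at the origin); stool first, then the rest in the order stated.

stool();
translate([0, -327, 0]) fence_section();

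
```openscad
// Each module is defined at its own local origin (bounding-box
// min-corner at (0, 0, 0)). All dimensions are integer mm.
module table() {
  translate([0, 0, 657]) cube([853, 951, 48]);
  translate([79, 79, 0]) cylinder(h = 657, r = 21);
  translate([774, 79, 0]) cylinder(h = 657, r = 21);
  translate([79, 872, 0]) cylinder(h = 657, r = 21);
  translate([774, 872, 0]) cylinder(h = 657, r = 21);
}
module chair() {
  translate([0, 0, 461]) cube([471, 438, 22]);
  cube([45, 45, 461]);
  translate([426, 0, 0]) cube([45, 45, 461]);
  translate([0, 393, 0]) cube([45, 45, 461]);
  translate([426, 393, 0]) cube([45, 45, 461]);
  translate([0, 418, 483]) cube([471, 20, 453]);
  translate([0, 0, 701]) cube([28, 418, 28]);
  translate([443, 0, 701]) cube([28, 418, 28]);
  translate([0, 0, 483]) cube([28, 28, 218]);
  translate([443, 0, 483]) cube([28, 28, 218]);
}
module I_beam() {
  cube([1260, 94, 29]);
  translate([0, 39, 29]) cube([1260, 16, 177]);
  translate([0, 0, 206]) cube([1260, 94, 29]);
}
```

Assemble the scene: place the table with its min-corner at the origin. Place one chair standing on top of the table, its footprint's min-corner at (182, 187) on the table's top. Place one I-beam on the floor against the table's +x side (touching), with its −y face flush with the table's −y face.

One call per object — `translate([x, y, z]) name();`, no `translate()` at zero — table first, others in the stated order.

table();
translate([182, 187, 705]) chair();
translate([853, 0, 0]) I_beam();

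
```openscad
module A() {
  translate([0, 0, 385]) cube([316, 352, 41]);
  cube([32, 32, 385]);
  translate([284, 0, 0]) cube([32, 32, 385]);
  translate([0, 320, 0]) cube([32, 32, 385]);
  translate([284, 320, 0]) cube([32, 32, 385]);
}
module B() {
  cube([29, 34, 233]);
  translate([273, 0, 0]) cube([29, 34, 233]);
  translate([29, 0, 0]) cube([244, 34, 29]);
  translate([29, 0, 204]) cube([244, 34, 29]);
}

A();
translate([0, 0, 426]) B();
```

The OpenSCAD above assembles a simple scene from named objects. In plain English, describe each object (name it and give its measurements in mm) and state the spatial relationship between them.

A is a four-legged stool. The seat is 316×352 mm, 41 mm thick, top at z = 426 mm. It stands on four square legs, each 32×32 mm in cross-section, from z = 0 to the seat underside, each flush with a corner of the seat.

B is a rectangular picture frame lying in the x–z plane (depth along y). The opening is 244 mm wide (x) by 175 mm tall (z), surrounded by a border 29 mm wide on all four sides. The frame is 34 mm deep and is made of two full-height vertical stiles with two horizontal rails fitted between them.

The picture frame is on top of the stool.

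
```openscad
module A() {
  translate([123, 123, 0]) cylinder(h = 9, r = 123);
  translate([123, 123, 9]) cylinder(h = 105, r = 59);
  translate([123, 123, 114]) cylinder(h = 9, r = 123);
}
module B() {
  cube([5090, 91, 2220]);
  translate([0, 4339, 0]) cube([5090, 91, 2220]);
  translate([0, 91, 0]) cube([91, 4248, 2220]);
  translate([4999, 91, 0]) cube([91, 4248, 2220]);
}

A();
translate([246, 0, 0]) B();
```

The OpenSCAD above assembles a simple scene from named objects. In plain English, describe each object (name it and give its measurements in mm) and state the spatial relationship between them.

A is a spool: two coaxial disc flanges of radius 123 mm and thickness 9 mm, joined by a core cylinder of radius 59 mm and height 105 mm. The lower flange rests on z = 0 and the three cylinders share a vertical axis.

B is the wall frame of a small rectangular building: four walls, each 2220 mm tall and 91 mm thick, enclosing a footprint 5090 mm (x) by 4430 mm (y) outside-to-outside, with no floor or roof. The front and back walls (the −y and +y sides) span the full width; the two side walls fit between them.

The house frame is against the spool's +x side, with their −y faces flush.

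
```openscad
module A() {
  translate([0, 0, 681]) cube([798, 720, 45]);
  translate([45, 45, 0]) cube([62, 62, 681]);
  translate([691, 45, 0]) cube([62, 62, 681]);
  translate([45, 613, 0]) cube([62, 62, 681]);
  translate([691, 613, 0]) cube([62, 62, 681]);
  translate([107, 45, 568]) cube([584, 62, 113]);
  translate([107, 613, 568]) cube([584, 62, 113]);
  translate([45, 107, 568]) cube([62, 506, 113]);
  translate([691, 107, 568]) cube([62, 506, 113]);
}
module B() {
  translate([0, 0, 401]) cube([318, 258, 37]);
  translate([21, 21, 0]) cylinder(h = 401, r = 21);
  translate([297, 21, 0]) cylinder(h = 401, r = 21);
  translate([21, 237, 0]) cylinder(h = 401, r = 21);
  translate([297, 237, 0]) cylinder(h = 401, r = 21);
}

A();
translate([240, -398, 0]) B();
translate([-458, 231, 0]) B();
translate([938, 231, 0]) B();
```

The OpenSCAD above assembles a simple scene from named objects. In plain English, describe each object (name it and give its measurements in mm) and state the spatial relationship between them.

A is a table: top 798 mm (x) × 720 mm (y), 45 mm thick, upper face at z = 726 mm, on four 62×62 mm square legs, each inset 45 mm from the nearest pair of top edges, running from z = 0 to the bottom of the top. Four apron rails, 62 mm thick and 113 mm tall, run between adjacent legs with their top edges flush with the underside of the top and their outer faces flush with the legs' outer faces.

B is a four-legged stool. The seat is a 318×258×37 mm slab whose top surface is at z = 438 mm; four round legs, each 42 mm in diameter, run from the floor (z = 0) to the underside of the seat, each leg's axis is inset half a diameter from the nearest pair of seat edges (so the leg's bounding box is flush with the corner).

Three stools sit around the table at the −y, −x, +x sides.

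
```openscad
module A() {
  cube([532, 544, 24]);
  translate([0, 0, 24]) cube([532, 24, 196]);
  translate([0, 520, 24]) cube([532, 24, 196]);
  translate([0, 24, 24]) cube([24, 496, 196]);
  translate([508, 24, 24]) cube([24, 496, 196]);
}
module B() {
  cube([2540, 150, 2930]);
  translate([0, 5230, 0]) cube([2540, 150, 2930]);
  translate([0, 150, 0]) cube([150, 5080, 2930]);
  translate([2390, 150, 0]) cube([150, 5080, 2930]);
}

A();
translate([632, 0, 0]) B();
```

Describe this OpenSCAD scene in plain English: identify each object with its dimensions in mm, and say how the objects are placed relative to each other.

A is an open-topped rectangular box: outside dimensions 532×544×220 mm, with a uniform wall and base thickness of 24 mm. The base is a full 532×544 slab on the floor; four walls sit on top of the base. The front and back walls (the −y and +y sides) span the full width; the two side walls fit between them.

B is the wall frame of a small rectangular building: four walls, each 2930 mm tall and 150 mm thick, enclosing a footprint 2540 mm (x) by 5380 mm (y) outside-to-outside, with no floor or roof. The front and back walls (the −y and +y sides) span the full width; the two side walls fit between them.

The house frame is on the floor beside the open box on its +x side.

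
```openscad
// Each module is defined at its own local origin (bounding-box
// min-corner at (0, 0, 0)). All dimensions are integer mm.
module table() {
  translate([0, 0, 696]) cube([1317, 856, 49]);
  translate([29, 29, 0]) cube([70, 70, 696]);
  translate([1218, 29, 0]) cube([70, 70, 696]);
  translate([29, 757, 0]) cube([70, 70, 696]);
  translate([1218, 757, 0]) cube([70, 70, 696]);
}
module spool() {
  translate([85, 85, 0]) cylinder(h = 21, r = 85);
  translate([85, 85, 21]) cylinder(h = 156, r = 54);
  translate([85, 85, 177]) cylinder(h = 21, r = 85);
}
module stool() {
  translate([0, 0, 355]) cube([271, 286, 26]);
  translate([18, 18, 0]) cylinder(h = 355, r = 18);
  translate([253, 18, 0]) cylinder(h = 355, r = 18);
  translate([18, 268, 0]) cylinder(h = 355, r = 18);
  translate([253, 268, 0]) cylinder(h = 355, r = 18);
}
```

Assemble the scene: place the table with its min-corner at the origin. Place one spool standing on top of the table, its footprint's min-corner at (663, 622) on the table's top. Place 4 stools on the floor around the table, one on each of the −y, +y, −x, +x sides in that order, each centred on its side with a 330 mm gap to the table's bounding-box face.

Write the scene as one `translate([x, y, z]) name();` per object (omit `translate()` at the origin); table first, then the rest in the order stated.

table();
translate([663, 622, 745]) spool();
translate([523, -616, 0]) stool();
translate([523, 1186, 0]) stool();
translate([-601, 285, 0]) stool();
translate([1647, 285, 0]) stool();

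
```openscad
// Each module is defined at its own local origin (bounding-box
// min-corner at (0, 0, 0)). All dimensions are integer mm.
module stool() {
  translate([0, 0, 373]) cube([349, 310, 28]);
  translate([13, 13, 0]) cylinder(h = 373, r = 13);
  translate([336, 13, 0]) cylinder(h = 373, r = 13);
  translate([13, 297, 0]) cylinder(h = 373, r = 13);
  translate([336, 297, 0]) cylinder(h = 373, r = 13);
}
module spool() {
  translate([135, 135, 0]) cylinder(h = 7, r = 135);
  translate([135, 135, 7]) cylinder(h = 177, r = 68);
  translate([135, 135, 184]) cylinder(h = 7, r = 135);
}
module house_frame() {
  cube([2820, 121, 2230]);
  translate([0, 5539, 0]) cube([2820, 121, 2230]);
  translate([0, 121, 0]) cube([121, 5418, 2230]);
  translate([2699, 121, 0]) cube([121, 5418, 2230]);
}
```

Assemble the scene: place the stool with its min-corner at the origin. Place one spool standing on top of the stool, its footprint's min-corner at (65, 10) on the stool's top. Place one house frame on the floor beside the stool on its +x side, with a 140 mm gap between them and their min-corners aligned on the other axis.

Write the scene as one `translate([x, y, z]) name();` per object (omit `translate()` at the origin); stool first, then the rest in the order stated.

stool();
translate([65, 10, 401]) spool();
translate([489, 0, 0]) house_frame();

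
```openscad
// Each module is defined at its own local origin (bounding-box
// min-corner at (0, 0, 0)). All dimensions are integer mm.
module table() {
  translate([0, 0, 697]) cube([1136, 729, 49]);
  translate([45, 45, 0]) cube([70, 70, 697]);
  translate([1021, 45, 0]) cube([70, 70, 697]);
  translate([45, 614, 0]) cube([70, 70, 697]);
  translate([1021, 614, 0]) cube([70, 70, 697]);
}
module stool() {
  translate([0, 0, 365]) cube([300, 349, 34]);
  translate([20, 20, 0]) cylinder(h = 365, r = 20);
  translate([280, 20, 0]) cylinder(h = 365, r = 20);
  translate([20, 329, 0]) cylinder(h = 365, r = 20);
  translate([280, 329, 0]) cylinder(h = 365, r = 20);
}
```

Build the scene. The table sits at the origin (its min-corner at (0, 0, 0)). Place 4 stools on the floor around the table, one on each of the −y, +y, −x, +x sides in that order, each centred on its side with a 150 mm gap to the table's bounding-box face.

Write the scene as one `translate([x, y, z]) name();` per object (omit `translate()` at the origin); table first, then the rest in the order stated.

table();
translate([418, -499, 0]) stool();
translate([418, 879, 0]) stool();
translate([-450, 190, 0]) stool();
translate([1286, 190, 0]) stool();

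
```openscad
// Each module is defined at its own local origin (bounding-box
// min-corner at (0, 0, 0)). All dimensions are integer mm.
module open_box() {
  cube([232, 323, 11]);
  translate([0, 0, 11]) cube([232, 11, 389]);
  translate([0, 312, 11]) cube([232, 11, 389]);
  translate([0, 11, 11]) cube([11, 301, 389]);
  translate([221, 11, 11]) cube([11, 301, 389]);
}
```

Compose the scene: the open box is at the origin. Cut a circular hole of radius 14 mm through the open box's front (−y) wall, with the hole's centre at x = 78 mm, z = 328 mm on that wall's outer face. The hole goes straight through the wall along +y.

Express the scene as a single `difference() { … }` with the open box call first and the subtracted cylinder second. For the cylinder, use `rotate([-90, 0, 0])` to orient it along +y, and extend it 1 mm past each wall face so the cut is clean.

difference() {
  open_box();
  translate([78, -1, 328]) rotate([-90, 0, 0]) cylinder(h = 13, r = 14);
}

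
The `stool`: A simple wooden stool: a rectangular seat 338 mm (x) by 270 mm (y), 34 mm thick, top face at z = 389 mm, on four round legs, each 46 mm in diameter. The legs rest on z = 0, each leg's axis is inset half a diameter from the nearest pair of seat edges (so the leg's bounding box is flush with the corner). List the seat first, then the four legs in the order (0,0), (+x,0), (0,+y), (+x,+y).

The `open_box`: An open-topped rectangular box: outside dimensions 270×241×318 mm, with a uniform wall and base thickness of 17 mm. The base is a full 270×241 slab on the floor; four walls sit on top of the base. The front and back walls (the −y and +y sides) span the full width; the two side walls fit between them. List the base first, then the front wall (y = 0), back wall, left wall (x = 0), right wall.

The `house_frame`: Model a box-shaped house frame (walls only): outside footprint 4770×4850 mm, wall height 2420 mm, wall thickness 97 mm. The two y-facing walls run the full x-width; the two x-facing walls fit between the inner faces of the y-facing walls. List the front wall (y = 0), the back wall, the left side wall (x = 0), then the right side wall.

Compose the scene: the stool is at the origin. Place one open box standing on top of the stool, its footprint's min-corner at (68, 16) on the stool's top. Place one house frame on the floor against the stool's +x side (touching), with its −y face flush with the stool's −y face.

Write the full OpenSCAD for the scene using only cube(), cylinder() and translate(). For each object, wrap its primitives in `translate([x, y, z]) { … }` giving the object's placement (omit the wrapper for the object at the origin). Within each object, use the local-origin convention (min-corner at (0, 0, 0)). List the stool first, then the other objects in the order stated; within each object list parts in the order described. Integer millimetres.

translate([0, 0, 355]) cube([338, 270, 34]);
translate([23, 23, 0]) cylinder(h = 355, r = 23);
translate([315, 23, 0]) cylinder(h = 355, r = 23);
translate([23, 247, 0]) cylinder(h = 355, r = 23);
translate([315, 247, 0]) cylinder(h = 355, r = 23);
translate([68, 16, 389]) {
  cube([270, 241, 17]);
  translate([0, 0, 17]) cube([270, 17, 301]);
  translate([0, 224, 17]) cube([270, 17, 301]);
  translate([0, 17, 17]) cube([17, 207, 301]);
  translate([253, 17, 17]) cube([17, 207, 301]);
}
translate([338, 0, 0]) {
  cube([4770, 97, 2420]);
  translate([0, 4753, 0]) cube([4770, 97, 2420]);
  translate([0, 97, 0]) cube([97, 4656, 2420]);
  translate([4673, 97, 0]) cube([97, 4656, 2420]);
}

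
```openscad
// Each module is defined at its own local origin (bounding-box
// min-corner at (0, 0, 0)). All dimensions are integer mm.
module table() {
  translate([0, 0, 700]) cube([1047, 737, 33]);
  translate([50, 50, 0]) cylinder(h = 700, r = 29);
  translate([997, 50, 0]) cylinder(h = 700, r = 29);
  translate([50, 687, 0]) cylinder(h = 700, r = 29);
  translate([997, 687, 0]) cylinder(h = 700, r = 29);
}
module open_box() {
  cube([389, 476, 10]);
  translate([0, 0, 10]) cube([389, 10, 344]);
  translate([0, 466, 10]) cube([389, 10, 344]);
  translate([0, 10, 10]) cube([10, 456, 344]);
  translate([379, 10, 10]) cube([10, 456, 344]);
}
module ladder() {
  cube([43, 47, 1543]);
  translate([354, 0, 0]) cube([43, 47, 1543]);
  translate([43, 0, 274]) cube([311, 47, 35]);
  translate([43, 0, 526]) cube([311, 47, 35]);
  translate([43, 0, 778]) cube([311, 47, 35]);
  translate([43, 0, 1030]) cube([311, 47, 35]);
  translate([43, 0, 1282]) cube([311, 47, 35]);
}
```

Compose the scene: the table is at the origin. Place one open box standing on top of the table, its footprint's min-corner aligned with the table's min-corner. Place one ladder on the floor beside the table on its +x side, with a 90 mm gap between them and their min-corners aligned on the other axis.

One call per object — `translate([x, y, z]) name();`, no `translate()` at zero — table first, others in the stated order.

table();
translate([0, 0, 733]) open_box();
translate([1137, 0, 0]) ladder();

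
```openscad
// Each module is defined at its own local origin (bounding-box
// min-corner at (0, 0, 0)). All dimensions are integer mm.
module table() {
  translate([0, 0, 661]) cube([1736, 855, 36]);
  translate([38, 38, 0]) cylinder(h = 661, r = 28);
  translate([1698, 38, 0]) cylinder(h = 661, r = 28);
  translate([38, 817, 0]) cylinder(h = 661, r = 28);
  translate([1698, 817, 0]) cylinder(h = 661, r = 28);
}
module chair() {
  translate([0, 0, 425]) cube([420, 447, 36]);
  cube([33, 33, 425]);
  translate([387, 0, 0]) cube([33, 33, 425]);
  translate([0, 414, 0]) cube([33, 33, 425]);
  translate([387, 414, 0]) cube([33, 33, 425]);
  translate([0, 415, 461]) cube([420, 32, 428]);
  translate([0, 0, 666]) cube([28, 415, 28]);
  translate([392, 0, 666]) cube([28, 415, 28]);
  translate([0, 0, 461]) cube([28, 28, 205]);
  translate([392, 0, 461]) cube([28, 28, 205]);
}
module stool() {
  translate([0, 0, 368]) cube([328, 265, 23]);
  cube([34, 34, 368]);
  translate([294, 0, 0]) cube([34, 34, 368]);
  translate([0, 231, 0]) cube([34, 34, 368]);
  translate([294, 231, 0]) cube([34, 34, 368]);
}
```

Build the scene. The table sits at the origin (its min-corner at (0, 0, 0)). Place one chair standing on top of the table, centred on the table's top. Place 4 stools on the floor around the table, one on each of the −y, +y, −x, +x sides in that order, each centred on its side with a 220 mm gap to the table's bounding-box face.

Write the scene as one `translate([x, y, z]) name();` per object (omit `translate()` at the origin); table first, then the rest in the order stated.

table();
translate([658, 204, 697]) chair();
translate([704, -485, 0]) stool();
translate([704, 1075, 0]) stool();
translate([-548, 295, 0]) stool();
translate([1956, 295, 0]) stool();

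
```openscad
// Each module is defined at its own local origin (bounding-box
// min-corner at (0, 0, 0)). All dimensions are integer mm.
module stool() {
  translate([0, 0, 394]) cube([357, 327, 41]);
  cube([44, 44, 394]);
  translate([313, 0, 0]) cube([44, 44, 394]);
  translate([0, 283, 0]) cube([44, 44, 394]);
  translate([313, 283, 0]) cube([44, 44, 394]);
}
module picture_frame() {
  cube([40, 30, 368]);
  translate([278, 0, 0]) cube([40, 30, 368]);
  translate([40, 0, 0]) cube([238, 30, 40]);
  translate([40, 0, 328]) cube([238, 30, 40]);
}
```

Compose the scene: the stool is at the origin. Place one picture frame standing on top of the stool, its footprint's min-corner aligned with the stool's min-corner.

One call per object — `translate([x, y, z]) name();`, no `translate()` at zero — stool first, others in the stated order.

stool();
translate([0, 0, 435]) picture_frame();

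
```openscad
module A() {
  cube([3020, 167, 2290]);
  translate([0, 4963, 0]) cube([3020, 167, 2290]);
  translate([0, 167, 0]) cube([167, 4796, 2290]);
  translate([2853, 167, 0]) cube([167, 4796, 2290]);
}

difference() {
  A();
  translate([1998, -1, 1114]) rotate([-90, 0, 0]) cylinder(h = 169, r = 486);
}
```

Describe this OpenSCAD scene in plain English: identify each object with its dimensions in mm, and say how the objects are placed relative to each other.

A is a box-shaped house frame (walls only): outside footprint 3020×5130 mm, wall height 2290 mm, wall thickness 167 mm. The two y-facing walls run the full x-width; the two x-facing walls fit between the inner faces of the y-facing walls.

The house frame has a circular hole of radius 486 mm through its front wall, centred at (x = 1998, z = 1114).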